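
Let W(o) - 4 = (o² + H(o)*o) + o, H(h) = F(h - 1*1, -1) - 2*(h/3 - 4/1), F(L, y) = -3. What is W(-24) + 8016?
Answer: 8068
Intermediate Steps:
H(h) = 5 - 2*h/3 (H(h) = -3 - 2*(h/3 - 4/1) = -3 - 2*(h*(⅓) - 4*1) = -3 - 2*(h/3 - 4) = -3 - 2*(-4 + h/3) = -3 + (8 - 2*h/3) = 5 - 2*h/3)
W(o) = 4 + o + o² + o*(5 - 2*o/3) (W(o) = 4 + ((o² + (5 - 2*o/3)*o) + o) = 4 + ((o² + o*(5 - 2*o/3)) + o) = 4 + (o + o² + o*(5 - 2*o/3)) = 4 + o + o² + o*(5 - 2*o/3))
W(-24) + 8016 = (4 + 6*(-24) + (⅓)*(-24)²) + 8016 = (4 - 144 + (⅓)*576) + 8016 = (4 - 144 + 192) + 8016 = 52 + 8016 = 8068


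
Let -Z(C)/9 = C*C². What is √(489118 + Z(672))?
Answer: 49*I*√1137314 ≈ 52256.0*I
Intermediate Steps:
Z(C) = -9*C³ (Z(C) = -9*C*C² = -9*C³)
√(489118 + Z(672)) = √(489118 - 9*672³) = √(489118 - 9*303464448) = √(489118 - 2731180032) = √(-2730690914) = 49*I*√1137314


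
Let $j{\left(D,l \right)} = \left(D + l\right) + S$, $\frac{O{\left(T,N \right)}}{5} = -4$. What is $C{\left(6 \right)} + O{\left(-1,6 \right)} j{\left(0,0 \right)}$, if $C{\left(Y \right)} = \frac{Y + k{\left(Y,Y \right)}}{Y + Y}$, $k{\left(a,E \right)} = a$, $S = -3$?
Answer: $61$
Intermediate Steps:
$O{\left(T,N \right)} = -20$ ($O{\left(T,N \right)} = 5 \left(-4\right) = -20$)
$j{\left(D,l \right)} = -3 + D + l$ ($j{\left(D,l \right)} = \left(D + l\right) - 3 = -3 + D + l$)
$C{\left(Y \right)} = 1$ ($C{\left(Y \right)} = \frac{Y + Y}{Y + Y} = \frac{2 Y}{2 Y} = 2 Y \frac{1}{2 Y} = 1$)
$C{\left(6 \right)} + O{\left(-1,6 \right)} j{\left(0,0 \right)} = 1 - 20 \left(-3 + 0 + 0\right) = 1 - -60 = 1 + 60 = 61$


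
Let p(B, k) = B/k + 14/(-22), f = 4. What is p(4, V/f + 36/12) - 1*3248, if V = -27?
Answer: -536201/165 ≈ -3249.7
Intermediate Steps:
p(B, k) = -7/11 + B/k (p(B, k) = B/k + 14*(-1/22) = B/k - 7/11 = -7/11 + B/k)
p(4, V/f + 36/12) - 1*3248 = (-7/11 + 4/(-27/4 + 36/12)) - 1*3248 = (-7/11 + 4/(-27*1/4 + 36*(1/12))) - 3248 = (-7/11 + 4/(-27/4 + 3)) - 3248 = (-7/11 + 4/(-15/4)) - 3248 = (-7/11 + 4*(-4/15)) - 3248 = (-7/11 - 16/15) - 3248 = -281/165 - 3248 = -536201/165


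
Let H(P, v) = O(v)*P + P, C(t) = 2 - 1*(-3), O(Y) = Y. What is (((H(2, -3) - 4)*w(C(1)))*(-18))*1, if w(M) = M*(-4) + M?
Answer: -2160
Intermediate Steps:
C(t) = 5 (C(t) = 2 + 3 = 5)
H(P, v) = P + P*v (H(P, v) = v*P + P = P*v + P = P + P*v)
w(M) = -3*M (w(M) = -4*M + M = -3*M)
(((H(2, -3) - 4)*w(C(1)))*(-18))*1 = (((2*(1 - 3) - 4)*(-3*5))*(-18))*1 = (((2*(-2) - 4)*(-15))*(-18))*1 = (((-4 - 4)*(-15))*(-18))*1 = (-8*(-15)*(-18))*1 = (120*(-18))*1 = -2160*1 = -2160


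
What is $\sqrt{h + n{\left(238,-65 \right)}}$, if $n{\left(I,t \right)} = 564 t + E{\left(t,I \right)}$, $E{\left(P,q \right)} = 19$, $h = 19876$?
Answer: $i \sqrt{16765} \approx 129.48 i$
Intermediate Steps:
$n{\left(I,t \right)} = 19 + 564 t$ ($n{\left(I,t \right)} = 564 t + 19 = 19 + 564 t$)
$\sqrt{h + n{\left(238,-65 \right)}} = \sqrt{19876 + \left(19 + 564 \left(-65\right)\right)} = \sqrt{19876 + \left(19 - 36660\right)} = \sqrt{19876 - 36641} = \sqrt{-16765} = i \sqrt{16765}$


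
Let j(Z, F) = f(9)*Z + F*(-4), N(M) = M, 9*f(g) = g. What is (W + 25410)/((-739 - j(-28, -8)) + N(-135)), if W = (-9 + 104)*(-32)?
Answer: -11185/439 ≈ -25.478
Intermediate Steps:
f(g) = g/9
j(Z, F) = Z - 4*F (j(Z, F) = ((⅑)*9)*Z + F*(-4) = 1*Z - 4*F = Z - 4*F)
W = -3040 (W = 95*(-32) = -3040)
(W + 25410)/((-739 - j(-28, -8)) + N(-135)) = (-3040 + 25410)/((-739 - (-28 - 4*(-8))) - 135) = 22370/((-739 - (-28 + 32)) - 135) = 22370/((-739 - 1*4) - 135) = 22370/((-739 - 4) - 135) = 22370/(-743 - 135) = 22370/(-878) = 22370*(-1/878) = -11185/439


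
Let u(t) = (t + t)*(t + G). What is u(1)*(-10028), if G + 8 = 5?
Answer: 40112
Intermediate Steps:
G = -3 (G = -8 + 5 = -3)
u(t) = 2*t*(-3 + t) (u(t) = (t + t)*(t - 3) = (2*t)*(-3 + t) = 2*t*(-3 + t))
u(1)*(-10028) = (2*1*(-3 + 1))*(-10028) = (2*1*(-2))*(-10028) = -4*(-10028) = 40112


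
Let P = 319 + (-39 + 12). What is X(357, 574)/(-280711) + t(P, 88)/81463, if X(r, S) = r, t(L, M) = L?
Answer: 52885321/22867560193 ≈ 0.0023127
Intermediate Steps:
P = 292 (P = 319 - 27 = 292)
X(357, 574)/(-280711) + t(P, 88)/81463 = 357/(-280711) + 292/81463 = 357*(-1/280711) + 292*(1/81463) = -357/280711 + 292/81463 = 52885321/22867560193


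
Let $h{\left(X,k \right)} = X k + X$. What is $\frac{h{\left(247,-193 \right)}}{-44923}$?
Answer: $\frac{47424}{44923} \approx 1.0557$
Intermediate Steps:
$h{\left(X,k \right)} = X + X k$
$\frac{h{\left(247,-193 \right)}}{-44923} = \frac{247 \left(1 - 193\right)}{-44923} = 247 \left(-192\right) \left(- \frac{1}{44923}\right) = \left(-47424\right) \left(- \frac{1}{44923}\right) = \frac{47424}{44923}$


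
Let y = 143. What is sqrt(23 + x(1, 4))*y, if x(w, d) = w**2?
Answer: 286*sqrt(6) ≈ 700.55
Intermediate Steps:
sqrt(23 + x(1, 4))*y = sqrt(23 + 1**2)*143 = sqrt(23 + 1)*143 = sqrt(24)*143 = (2*sqrt(6))*143 = 286*sqrt(6)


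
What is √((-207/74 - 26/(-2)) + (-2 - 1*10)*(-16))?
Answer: √1107262/74 ≈ 14.220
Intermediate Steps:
√((-207/74 - 26/(-2)) + (-2 - 1*10)*(-16)) = √((-207*1/74 - 26*(-½)) + (-2 - 10)*(-16)) = √((-207/74 + 13) - 12*(-16)) = √(755/74 + 192) = √(14963/74) = √1107262/74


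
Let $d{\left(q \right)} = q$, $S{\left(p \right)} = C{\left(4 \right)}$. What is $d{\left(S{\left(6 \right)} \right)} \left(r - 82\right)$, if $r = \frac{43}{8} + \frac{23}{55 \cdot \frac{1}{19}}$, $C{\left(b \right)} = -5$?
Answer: $\frac{30219}{88} \approx 343.4$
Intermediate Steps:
$S{\left(p \right)} = -5$
$r = \frac{5861}{440}$ ($r = 43 \cdot \frac{1}{8} + \frac{23}{55 \cdot \frac{1}{19}} = \frac{43}{8} + \frac{23}{\frac{55}{19}} = \frac{43}{8} + 23 \cdot \frac{19}{55} = \frac{43}{8} + \frac{437}{55} = \frac{5861}{440} \approx 13.32$)
$d{\left(S{\left(6 \right)} \right)} \left(r - 82\right) = - 5 \left(\frac{5861}{440} - 82\right) = \left(-5\right) \left(- \frac{30219}{440}\right) = \frac{30219}{88}$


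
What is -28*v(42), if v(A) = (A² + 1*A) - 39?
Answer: -49476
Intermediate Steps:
v(A) = -39 + A + A² (v(A) = (A² + A) - 39 = (A + A²) - 39 = -39 + A + A²)
-28*v(42) = -28*(-39 + 42 + 42²) = -28*(-39 + 42 + 1764) = -28*1767 = -49476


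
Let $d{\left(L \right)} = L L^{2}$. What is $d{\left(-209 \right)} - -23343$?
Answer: $-9105986$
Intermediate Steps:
$d{\left(L \right)} = L^{3}$
$d{\left(-209 \right)} - -23343 = \left(-209\right)^{3} - -23343 = -9129329 + 23343 = -9105986$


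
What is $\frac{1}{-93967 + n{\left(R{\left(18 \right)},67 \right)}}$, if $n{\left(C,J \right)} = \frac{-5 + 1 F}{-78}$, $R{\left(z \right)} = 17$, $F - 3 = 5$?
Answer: $- \frac{26}{2443143} \approx -1.0642 \cdot 10^{-5}$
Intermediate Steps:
$F = 8$ ($F = 3 + 5 = 8$)
$n{\left(C,J \right)} = - \frac{1}{26}$ ($n{\left(C,J \right)} = \frac{-5 + 1 \cdot 8}{-78} = \left(-5 + 8\right) \left(- \frac{1}{78}\right) = 3 \left(- \frac{1}{78}\right) = - \frac{1}{26}$)
$\frac{1}{-93967 + n{\left(R{\left(18 \right)},67 \right)}} = \frac{1}{-93967 - \frac{1}{26}} = \frac{1}{- \frac{2443143}{26}} = - \frac{26}{2443143}$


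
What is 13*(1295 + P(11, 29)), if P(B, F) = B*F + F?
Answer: 21359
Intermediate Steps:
P(B, F) = F + B*F
13*(1295 + P(11, 29)) = 13*(1295 + 29*(1 + 11)) = 13*(1295 + 29*12) = 13*(1295 + 348) = 13*1643 = 21359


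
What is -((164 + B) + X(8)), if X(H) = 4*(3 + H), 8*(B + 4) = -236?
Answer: -349/2 ≈ -174.50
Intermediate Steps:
B = -67/2 (B = -4 + (⅛)*(-236) = -4 - 59/2 = -67/2 ≈ -33.500)
X(H) = 12 + 4*H
-((164 + B) + X(8)) = -((164 - 67/2) + (12 + 4*8)) = -(261/2 + (12 + 32)) = -(261/2 + 44) = -1*349/2 = -349/2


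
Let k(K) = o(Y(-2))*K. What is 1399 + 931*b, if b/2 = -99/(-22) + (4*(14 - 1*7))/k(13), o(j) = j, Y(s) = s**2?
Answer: 140148/13 ≈ 10781.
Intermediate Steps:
k(K) = 4*K (k(K) = (-2)**2*K = 4*K)
b = 131/13 (b = 2*(-99/(-22) + (4*(14 - 1*7))/((4*13))) = 2*(-99*(-1/22) + (4*(14 - 7))/52) = 2*(9/2 + (4*7)*(1/52)) = 2*(9/2 + 28*(1/52)) = 2*(9/2 + 7/13) = 2*(131/26) = 131/13 ≈ 10.077)
1399 + 931*b = 1399 + 931*(131/13) = 1399 + 121961/13 = 140148/13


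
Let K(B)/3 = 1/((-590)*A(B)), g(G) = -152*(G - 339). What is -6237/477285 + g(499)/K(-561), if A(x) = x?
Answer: -426887776834079/159095 ≈ -2.6832e+9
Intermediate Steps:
g(G) = 51528 - 152*G (g(G) = -152*(-339 + G) = 51528 - 152*G)
K(B) = -3/(590*B) (K(B) = 3*(1/((-590)*B)) = 3*(-1/(590*B)) = -3/(590*B))
-6237/477285 + g(499)/K(-561) = -6237/477285 + (51528 - 152*499)/((-3/590/(-561))) = -6237*1/477285 + (51528 - 75848)/((-3/590*(-1/561))) = -2079/159095 - 24320/1/110330 = -2079/159095 - 24320*110330 = -2079/159095 - 2683225600 = -426887776834079/159095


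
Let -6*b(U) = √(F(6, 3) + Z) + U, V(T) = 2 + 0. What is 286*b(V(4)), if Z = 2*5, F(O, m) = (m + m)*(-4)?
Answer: -286/3 - 143*I*√14/3 ≈ -95.333 - 178.35*I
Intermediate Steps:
V(T) = 2
F(O, m) = -8*m (F(O, m) = (2*m)*(-4) = -8*m)
Z = 10
b(U) = -U/6 - I*√14/6 (b(U) = -(√(-8*3 + 10) + U)/6 = -(√(-24 + 10) + U)/6 = -(√(-14) + U)/6 = -(I*√14 + U)/6 = -(U + I*√14)/6 = -U/6 - I*√14/6)
286*b(V(4)) = 286*(-⅙*2 - I*√14/6) = 286*(-⅓ - I*√14/6) = -286/3 - 143*I*√14/3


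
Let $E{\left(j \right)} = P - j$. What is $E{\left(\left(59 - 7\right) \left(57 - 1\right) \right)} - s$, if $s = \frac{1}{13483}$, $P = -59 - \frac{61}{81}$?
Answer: $- \frac{3245519977}{1092123} \approx -2971.8$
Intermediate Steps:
$P = - \frac{4840}{81}$ ($P = -59 - \frac{61}{81} = - \frac{4840}{81} \approx -59.753$)
$E{\left(j \right)} = - \frac{4840}{81} - j$
$s = \frac{1}{13483} \approx 7.4168 \cdot 10^{-5}$
$E{\left(\left(59 - 7\right) \left(57 - 1\right) \right)} - s = \left(- \frac{4840}{81} - \left(59 - 7\right) \left(57 - 1\right)\right) - \frac{1}{13483} = \left(- \frac{4840}{81} - 52 \cdot 56\right) - \frac{1}{13483} = \left(- \frac{4840}{81} - 2912\right) - \frac{1}{13483} = - \frac{240712}{81} - \frac{1}{13483} = - \frac{3245519977}{1092123}$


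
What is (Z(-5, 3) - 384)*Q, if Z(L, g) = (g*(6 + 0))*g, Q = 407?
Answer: -134310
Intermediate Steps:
Z(L, g) = 6*g² (Z(L, g) = (g*6)*g = (6*g)*g = 6*g²)
(Z(-5, 3) - 384)*Q = (6*3² - 384)*407 = (6*9 - 384)*407 = (54 - 384)*407 = -330*407 = -134310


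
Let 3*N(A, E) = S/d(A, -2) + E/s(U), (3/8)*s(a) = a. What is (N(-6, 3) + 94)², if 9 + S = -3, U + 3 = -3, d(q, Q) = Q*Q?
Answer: 2211169/256 ≈ 8637.4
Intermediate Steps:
d(q, Q) = Q²
U = -6 (U = -3 - 3 = -6)
S = -12 (S = -9 - 3 = -12)
s(a) = 8*a/3
N(A, E) = -1 - E/48 (N(A, E) = (-12/((-2)²) + E/(((8/3)*(-6))))/3 = (-12/4 + E/(-16))/3 = (-12*¼ + E*(-1/16))/3 = (-3 - E/16)/3 = -1 - E/48)
(N(-6, 3) + 94)² = ((-1 - 1/48*3) + 94)² = ((-1 - 1/16) + 94)² = (-17/16 + 94)² = (1487/16)² = 2211169/256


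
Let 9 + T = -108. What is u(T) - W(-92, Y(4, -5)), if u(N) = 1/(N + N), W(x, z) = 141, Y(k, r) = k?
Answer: -32995/234 ≈ -141.00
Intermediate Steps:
T = -117 (T = -9 - 108 = -117)
u(N) = 1/(2*N)
u(T) - W(-92, Y(4, -5)) = (½)/(-117) - 1*141 = (½)*(-1/117) - 141 = -1/234 - 141 = -32995/234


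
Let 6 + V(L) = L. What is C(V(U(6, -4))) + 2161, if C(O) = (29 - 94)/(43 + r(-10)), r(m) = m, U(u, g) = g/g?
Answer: 71248/33 ≈ 2159.0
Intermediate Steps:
U(u, g) = 1
V(L) = -6 + L
C(O) = -65/33 (C(O) = (29 - 94)/(43 - 10) = -65/33)
C(V(U(6, -4))) + 2161 = -65/33 + 2161 = 71248/33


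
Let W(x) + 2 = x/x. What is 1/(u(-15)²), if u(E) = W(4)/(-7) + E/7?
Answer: ¼ ≈ 0.25000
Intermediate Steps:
W(x) = -1 (W(x) = -2 + x/x = -2 + 1 = -1)
u(E) = ⅐ + E/7 (u(E) = -1/(-7) + E/7 = -1*(-⅐) + E*(⅐) = ⅐ + E/7)
1/(u(-15)²) = 1/((⅐ + (⅐)*(-15))²) = 1/((⅐ - 15/7)²) = 1/((-2)²) = 1/4 = ¼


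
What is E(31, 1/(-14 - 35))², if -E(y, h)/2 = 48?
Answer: 9216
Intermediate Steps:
E(y, h) = -96 (E(y, h) = -2*48 = -96)
E(31, 1/(-14 - 35))² = (-96)² = 9216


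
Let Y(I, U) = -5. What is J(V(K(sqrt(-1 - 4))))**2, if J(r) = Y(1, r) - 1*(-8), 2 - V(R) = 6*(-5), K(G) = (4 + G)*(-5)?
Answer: 9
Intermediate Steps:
K(G) = -20 - 5*G
V(R) = 32 (V(R) = 2 - 6*(-5) = 2 - 1*(-30) = 2 + 30 = 32)
J(r) = 3 (J(r) = -5 - 1*(-8) = -5 + 8 = 3)
J(V(K(sqrt(-1 - 4))))**2 = 3**2 = 9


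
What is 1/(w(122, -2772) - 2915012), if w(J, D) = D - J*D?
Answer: -1/2579600 ≈ -3.8766e-7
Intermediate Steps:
w(J, D) = D - D*J
1/(w(122, -2772) - 2915012) = 1/(-2772*(1 - 1*122) - 2915012) = 1/(-2772*(1 - 122) - 2915012) = 1/(-2772*(-121) - 2915012) = 1/(335412 - 2915012) = 1/(-2579600) = -1/2579600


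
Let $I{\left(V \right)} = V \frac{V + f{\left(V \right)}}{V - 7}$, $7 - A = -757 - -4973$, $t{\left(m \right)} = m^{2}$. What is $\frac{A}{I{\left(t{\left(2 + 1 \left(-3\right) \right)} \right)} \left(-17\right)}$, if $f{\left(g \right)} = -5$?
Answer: $\frac{12627}{34} \approx 371.38$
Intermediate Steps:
$A = -4209$ ($A = 7 - \left(-757 - -4973\right) = 7 - \left(-757 + 4973\right) = 7 - 4216 = -4209$)
$I{\left(V \right)} = \frac{V \left(-5 + V\right)}{-7 + V}$ ($I{\left(V \right)} = V \frac{V - 5}{V - 7} = V \frac{-5 + V}{-7 + V} = \frac{V \left(-5 + V\right)}{-7 + V}$)
$\frac{A}{I{\left(t{\left(2 + 1 \left(-3\right) \right)} \right)} \left(-17\right)} = - \frac{4209}{\frac{\left(2 + 1 \left(-3\right)\right)^{2} \left(-5 + \left(2 + 1 \left(-3\right)\right)^{2}\right)}{-7 + \left(2 + 1 \left(-3\right)\right)^{2}} \left(-17\right)} = - \frac{4209}{\frac{\left(2 - 3\right)^{2} \left(-5 + \left(2 - 3\right)^{2}\right)}{-7 + \left(2 - 3\right)^{2}} \left(-17\right)} = - \frac{4209}{\frac{\left(-1\right)^{2} \left(-5 + \left(-1\right)^{2}\right)}{-7 + \left(-1\right)^{2}} \left(-17\right)} = - \frac{4209}{1 \frac{1}{-7 + 1} \left(-5 + 1\right) \left(-17\right)} = - \frac{4209}{1 \frac{1}{-6} \left(-4\right) \left(-17\right)} = - \frac{4209}{1 \left(- \frac{1}{6}\right) \left(-4\right) \left(-17\right)} = - \frac{4209}{\frac{2}{3} \left(-17\right)} = - \frac{4209}{- \frac{34}{3}} = \left(-4209\right) \left(- \frac{3}{34}\right) = \frac{12627}{34}$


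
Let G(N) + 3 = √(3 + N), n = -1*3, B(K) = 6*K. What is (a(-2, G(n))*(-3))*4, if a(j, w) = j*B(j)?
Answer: -288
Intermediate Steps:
n = -3
G(N) = -3 + √(3 + N)
a(j, w) = 6*j² (a(j, w) = j*(6*j) = 6*j²)
(a(-2, G(n))*(-3))*4 = ((6*(-2)²)*(-3))*4 = ((6*4)*(-3))*4 = (24*(-3))*4 = -72*4 = -288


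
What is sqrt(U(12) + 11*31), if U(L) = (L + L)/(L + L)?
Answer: 3*sqrt(38) ≈ 18.493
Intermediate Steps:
U(L) = 1 (U(L) = (2*L)/((2*L)) = (2*L)*(1/(2*L)) = 1)
sqrt(U(12) + 11*31) = sqrt(1 + 11*31) = sqrt(1 + 341) = sqrt(342) = 3*sqrt(38)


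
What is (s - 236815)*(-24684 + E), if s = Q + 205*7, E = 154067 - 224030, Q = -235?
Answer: 22300252905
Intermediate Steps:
E = -69963
s = 1200 (s = -235 + 205*7 = -235 + 1435 = 1200)
(s - 236815)*(-24684 + E) = (1200 - 236815)*(-24684 - 69963) = -235615*(-94647) = 22300252905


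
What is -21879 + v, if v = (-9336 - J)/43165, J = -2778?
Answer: -944413593/43165 ≈ -21879.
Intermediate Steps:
v = -6558/43165 (v = (-9336 - 1*(-2778))/43165 = (-9336 + 2778)*(1/43165) = -6558*1/43165 = -6558/43165 ≈ -0.15193)
-21879 + v = -21879 - 6558/43165 = -944413593/43165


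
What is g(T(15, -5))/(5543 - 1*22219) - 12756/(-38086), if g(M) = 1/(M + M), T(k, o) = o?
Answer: 1063614323/3175610680 ≈ 0.33493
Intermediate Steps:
g(M) = 1/(2*M)
g(T(15, -5))/(5543 - 1*22219) - 12756/(-38086) = ((½)/(-5))/(5543 - 1*22219) - 12756/(-38086) = ((½)*(-⅕))/(5543 - 22219) - 12756*(-1/38086) = -⅒/(-16676) + 6378/19043 = -⅒*(-1/16676) + 6378/19043 = 1/166760 + 6378/19043 = 1063614323/3175610680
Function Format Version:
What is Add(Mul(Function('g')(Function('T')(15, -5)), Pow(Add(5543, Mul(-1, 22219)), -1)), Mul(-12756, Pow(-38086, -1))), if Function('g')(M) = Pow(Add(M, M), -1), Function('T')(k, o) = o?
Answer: Rational(1063614323, 3175610680) ≈ 0.33493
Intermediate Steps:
Function('g')(M) = Mul(Rational(1, 2), Pow(M, -1)) (Function('g')(M) = Pow(Mul(2, M), -1) = Mul(Rational(1, 2), Pow(M, -1)))
Add(Mul(Function('g')(Function('T')(15, -5)), Pow(Add(5543, Mul(-1, 22219)), -1)), Mul(-12756, Pow(-38086, -1))) = Add(Mul(Mul(Rational(1, 2), Pow(-5, -1)), Pow(Add(5543, Mul(-1, 22219)), -1)), Mul(-12756, Pow(-38086, -1))) = Add(Mul(Mul(Rational(1, 2), Rational(-1, 5)), Pow(Add(5543, -22219), -1)), Mul(-12756, Rational(-1, 38086))) = Add(Mul(Rational(-1, 10), Pow(-16676, -1)), Rational(6378, 19043)) = Add(Mul(Rational(-1, 10), Rational(-1, 16676)), Rational(6378, 19043)) = Add(Rational(1, 166760), Rational(6378, 19043)) = Rational(1063614323, 3175610680)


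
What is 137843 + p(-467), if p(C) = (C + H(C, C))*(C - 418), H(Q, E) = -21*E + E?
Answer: -7714762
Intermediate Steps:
H(Q, E) = -20*E
p(C) = -19*C*(-418 + C) (p(C) = (C - 20*C)*(C - 418) = (-19*C)*(-418 + C) = -19*C*(-418 + C))
137843 + p(-467) = 137843 + 19*(-467)*(418 - 1*(-467)) = 137843 + 19*(-467)*(418 + 467) = 137843 + 19*(-467)*885 = 137843 - 7852605 = -7714762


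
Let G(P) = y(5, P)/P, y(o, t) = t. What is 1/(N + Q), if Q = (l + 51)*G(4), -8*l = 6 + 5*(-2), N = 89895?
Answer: 2/179893 ≈ 1.1118e-5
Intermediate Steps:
G(P) = 1 (G(P) = P/P = 1)
l = ½ (l = -(6 + 5*(-2))/8 = -(6 - 10)/8 = -⅛*(-4) = ½ ≈ 0.50000)
Q = 103/2 (Q = (½ + 51)*1 = (103/2)*1 = 103/2 ≈ 51.500)
1/(N + Q) = 1/(89895 + 103/2) = 1/(179893/2) = 2/179893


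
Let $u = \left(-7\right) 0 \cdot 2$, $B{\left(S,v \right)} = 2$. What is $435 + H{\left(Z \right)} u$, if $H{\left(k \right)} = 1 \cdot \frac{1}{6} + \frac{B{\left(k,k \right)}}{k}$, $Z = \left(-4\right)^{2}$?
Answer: $435$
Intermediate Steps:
$Z = 16$
$u = 0$ ($u = 0 \cdot 2 = 0$)
$H{\left(k \right)} = \frac{1}{6} + \frac{2}{k}$ ($H{\left(k \right)} = 1 \cdot \frac{1}{6} + \frac{2}{k} = \frac{1}{6} + \frac{2}{k}$)
$435 + H{\left(Z \right)} u = 435 + \frac{12 + 16}{6 \cdot 16} \cdot 0 = 435 + \frac{1}{6} \cdot \frac{1}{16} \cdot 28 \cdot 0 = 435 + \frac{7}{24} \cdot 0 = 435 + 0 = 435$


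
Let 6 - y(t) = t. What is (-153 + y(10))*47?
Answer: -7379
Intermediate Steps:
y(t) = 6 - t
(-153 + y(10))*47 = (-153 + (6 - 1*10))*47 = (-153 + (6 - 10))*47 = (-153 - 4)*47 = -157*47 = -7379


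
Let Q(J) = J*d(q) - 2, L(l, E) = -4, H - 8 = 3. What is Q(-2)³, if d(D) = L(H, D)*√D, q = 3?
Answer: -1160 + 1632*√3 ≈ 1666.7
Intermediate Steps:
H = 11 (H = 8 + 3 = 11)
d(D) = -4*√D
Q(J) = -2 - 4*J*√3 (Q(J) = J*(-4*√3) - 2 = -4*J*√3 - 2 = -2 - 4*J*√3)
Q(-2)³ = (-2 - 4*(-2)*√3)³ = (-2 + 8*√3)³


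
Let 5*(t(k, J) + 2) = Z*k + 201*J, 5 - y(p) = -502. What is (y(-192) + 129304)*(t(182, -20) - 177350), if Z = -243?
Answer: -121374063866/5 ≈ -2.4275e+10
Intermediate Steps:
y(p) = 507 (y(p) = 5 - 1*(-502) = 5 + 502 = 507)
t(k, J) = -2 - 243*k/5 + 201*J/5 (t(k, J) = -2 + (-243*k + 201*J)/5 = -2 + (-243*k/5 + 201*J/5) = -2 - 243*k/5 + 201*J/5)
(y(-192) + 129304)*(t(182, -20) - 177350) = (507 + 129304)*((-2 - 243/5*182 + (201/5)*(-20)) - 177350) = 129811*((-2 - 44226/5 - 804) - 177350) = 129811*(-48256/5 - 177350) = 129811*(-935006/5) = -121374063866/5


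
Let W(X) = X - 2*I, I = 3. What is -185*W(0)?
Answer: 1110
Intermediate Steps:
W(X) = -6 + X (W(X) = X - 2*3 = X - 6 = -6 + X)
-185*W(0) = -185*(-6 + 0) = -185*(-6) = 1110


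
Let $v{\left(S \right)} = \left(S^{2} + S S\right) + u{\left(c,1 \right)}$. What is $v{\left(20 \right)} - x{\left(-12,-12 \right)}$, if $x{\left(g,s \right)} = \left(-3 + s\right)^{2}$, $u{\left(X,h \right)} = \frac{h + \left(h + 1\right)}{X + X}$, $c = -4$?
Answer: $\frac{4597}{8} \approx 574.63$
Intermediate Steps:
$u{\left(X,h \right)} = \frac{1 + 2 h}{2 X}$ ($u{\left(X,h \right)} = \frac{h + \left(1 + h\right)}{2 X} = \left(1 + 2 h\right) \frac{1}{2 X} = \frac{1 + 2 h}{2 X}$)
$v{\left(S \right)} = - \frac{3}{8} + 2 S^{2}$ ($v{\left(S \right)} = \left(S^{2} + S S\right) + \frac{\frac{1}{2} + 1}{-4} = \left(S^{2} + S^{2}\right) - \frac{3}{8} = 2 S^{2} - \frac{3}{8} = - \frac{3}{8} + 2 S^{2}$)
$v{\left(20 \right)} - x{\left(-12,-12 \right)} = \left(- \frac{3}{8} + 2 \cdot 20^{2}\right) - \left(-3 - 12\right)^{2} = \left(- \frac{3}{8} + 2 \cdot 400\right) - \left(-15\right)^{2} = \left(- \frac{3}{8} + 800\right) - 225 = \frac{6397}{8} - 225 = \frac{4597}{8}$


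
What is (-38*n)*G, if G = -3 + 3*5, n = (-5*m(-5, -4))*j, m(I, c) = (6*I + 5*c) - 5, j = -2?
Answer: 250800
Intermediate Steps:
m(I, c) = -5 + 5*c + 6*I (m(I, c) = (5*c + 6*I) - 5 = -5 + 5*c + 6*I)
n = -550 (n = -5*(-5 + 5*(-4) + 6*(-5))*(-2) = -5*(-5 - 20 - 30)*(-2) = -5*(-55)*(-2) = 275*(-2) = -550)
G = 12 (G = -3 + 15 = 12)
(-38*n)*G = -38*(-550)*12 = 20900*12 = 250800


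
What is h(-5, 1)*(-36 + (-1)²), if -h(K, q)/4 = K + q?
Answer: -560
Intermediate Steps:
h(K, q) = -4*K - 4*q (h(K, q) = -4*(K + q) = -4*K - 4*q)
h(-5, 1)*(-36 + (-1)²) = (-4*(-5) - 4*1)*(-36 + (-1)²) = (20 - 4)*(-36 + 1) = 16*(-35) = -560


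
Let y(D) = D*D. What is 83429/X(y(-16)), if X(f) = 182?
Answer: 83429/182 ≈ 458.40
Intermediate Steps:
y(D) = D²
83429/X(y(-16)) = 83429/182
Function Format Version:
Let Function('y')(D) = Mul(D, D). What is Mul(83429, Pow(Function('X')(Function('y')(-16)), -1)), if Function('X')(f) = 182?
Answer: Rational(83429, 182) ≈ 458.40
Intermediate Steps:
Function('y')(D) = Pow(D, 2)
Mul(83429, Pow(Function('X')(Function('y')(-16)), -1)) = Mul(83429, Pow(182, -1)) = Mul(83429, Rational(1, 182)) = Rational(83429, 182)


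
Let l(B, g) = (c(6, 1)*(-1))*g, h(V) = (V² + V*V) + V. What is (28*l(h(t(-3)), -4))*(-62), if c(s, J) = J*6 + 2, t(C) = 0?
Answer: -55552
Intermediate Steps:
c(s, J) = 2 + 6*J (c(s, J) = 6*J + 2 = 2 + 6*J)
h(V) = V + 2*V² (h(V) = (V² + V²) + V = 2*V² + V = V + 2*V²)
l(B, g) = -8*g (l(B, g) = ((2 + 6*1)*(-1))*g = ((2 + 6)*(-1))*g = (8*(-1))*g = -8*g)
(28*l(h(t(-3)), -4))*(-62) = (28*(-8*(-4)))*(-62) = (28*32)*(-62) = 896*(-62) = -55552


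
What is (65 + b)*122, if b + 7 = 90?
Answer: 18056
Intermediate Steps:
b = 83 (b = -7 + 90 = 83)
(65 + b)*122 = (65 + 83)*122 = 148*122 = 18056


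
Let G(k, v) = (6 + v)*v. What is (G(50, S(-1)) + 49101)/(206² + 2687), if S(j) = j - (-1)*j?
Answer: 49093/45123 ≈ 1.0880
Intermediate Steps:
S(j) = 2*j (S(j) = j + j = 2*j)
G(k, v) = v*(6 + v)
(G(50, S(-1)) + 49101)/(206² + 2687) = ((2*(-1))*(6 + 2*(-1)) + 49101)/(206² + 2687) = (-2*(6 - 2) + 49101)/(42436 + 2687) = (-2*4 + 49101)/45123 = (-8 + 49101)*(1/45123) = 49093*(1/45123) = 49093/45123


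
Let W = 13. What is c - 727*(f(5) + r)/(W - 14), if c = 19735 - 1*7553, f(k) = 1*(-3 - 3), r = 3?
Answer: 10001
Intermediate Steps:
f(k) = -6 (f(k) = 1*(-6) = -6)
c = 12182 (c = 19735 - 7553 = 12182)
c - 727*(f(5) + r)/(W - 14) = 12182 - 727*(-6 + 3)/(13 - 14) = 12182 - (-2181)/(-1) = 12182 - (-2181)*(-1) = 12182 - 727*3 = 12182 - 2181 = 10001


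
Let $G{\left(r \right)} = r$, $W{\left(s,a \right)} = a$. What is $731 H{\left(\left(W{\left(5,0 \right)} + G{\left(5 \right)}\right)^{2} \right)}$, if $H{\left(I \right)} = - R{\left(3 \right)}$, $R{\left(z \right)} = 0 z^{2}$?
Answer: $0$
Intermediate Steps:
$R{\left(z \right)} = 0$
$H{\left(I \right)} = 0$ ($H{\left(I \right)} = \left(-1\right) 0 = 0$)
$731 H{\left(\left(W{\left(5,0 \right)} + G{\left(5 \right)}\right)^{2} \right)} = 731 \cdot 0 = 0$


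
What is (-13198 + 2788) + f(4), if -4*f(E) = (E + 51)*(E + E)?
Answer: -10520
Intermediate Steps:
f(E) = -E*(51 + E)/2 (f(E) = -(E + 51)*(E + E)/4 = -(51 + E)*2*E/4 = -E*(51 + E)/2)
(-13198 + 2788) + f(4) = (-13198 + 2788) - 1/2*4*(51 + 4) = -10410 - 1/2*4*55 = -10410 - 110 = -10520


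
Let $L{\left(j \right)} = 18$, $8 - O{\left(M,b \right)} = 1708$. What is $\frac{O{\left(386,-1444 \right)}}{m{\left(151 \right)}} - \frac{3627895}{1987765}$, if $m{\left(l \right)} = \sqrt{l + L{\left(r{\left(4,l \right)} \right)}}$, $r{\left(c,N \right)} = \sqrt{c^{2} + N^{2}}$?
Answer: $- \frac{52713279}{397553} \approx -132.59$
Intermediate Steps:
$r{\left(c,N \right)} = \sqrt{N^{2} + c^{2}}$
$O{\left(M,b \right)} = -1700$ ($O{\left(M,b \right)} = 8 - 1708 = -1700$)
$m{\left(l \right)} = \sqrt{18 + l}$ ($m{\left(l \right)} = \sqrt{l + 18} = \sqrt{18 + l}$)
$\frac{O{\left(386,-1444 \right)}}{m{\left(151 \right)}} - \frac{3627895}{1987765} = - \frac{1700}{\sqrt{18 + 151}} - \frac{3627895}{1987765} = - \frac{1700}{\sqrt{169}} - \frac{725579}{397553} = - \frac{1700}{13} - \frac{725579}{397553} = - \frac{52713279}{397553}$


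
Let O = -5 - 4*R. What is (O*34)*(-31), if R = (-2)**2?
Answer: 22134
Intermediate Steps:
R = 4
O = -21 (O = -5 - 4*4 = -5 - 16 = -21)
(O*34)*(-31) = -21*34*(-31) = -714*(-31) = 22134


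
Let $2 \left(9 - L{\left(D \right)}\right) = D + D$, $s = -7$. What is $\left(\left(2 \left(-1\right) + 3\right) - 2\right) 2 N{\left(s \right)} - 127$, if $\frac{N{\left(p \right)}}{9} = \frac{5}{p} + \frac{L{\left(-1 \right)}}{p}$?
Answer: $- \frac{619}{7} \approx -88.429$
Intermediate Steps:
$L{\left(D \right)} = 9 - D$ ($L{\left(D \right)} = 9 - \frac{D + D}{2} = 9 - \frac{2 D}{2} = 9 - D$)
$N{\left(p \right)} = \frac{135}{p}$ ($N{\left(p \right)} = 9 \left(\frac{5}{p} + \frac{9 - -1}{p}\right) = 9 \left(\frac{5}{p} + \frac{9 + 1}{p}\right) = 9 \left(\frac{5}{p} + \frac{10}{p}\right) = 9 \frac{15}{p} = \frac{135}{p}$)
$\left(\left(2 \left(-1\right) + 3\right) - 2\right) 2 N{\left(s \right)} - 127 = \left(\left(2 \left(-1\right) + 3\right) - 2\right) 2 \frac{135}{-7} - 127 = \left(\left(-2 + 3\right) - 2\right) 2 \cdot 135 \left(- \frac{1}{7}\right) - 127 = \left(1 - 2\right) 2 \left(- \frac{135}{7}\right) - 127 = \left(-1\right) 2 \left(- \frac{135}{7}\right) - 127 = \left(-2\right) \left(- \frac{135}{7}\right) - 127 = \frac{270}{7} - 127 = - \frac{619}{7}$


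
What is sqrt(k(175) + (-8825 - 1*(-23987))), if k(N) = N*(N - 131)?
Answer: sqrt(22862) ≈ 151.20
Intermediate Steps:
k(N) = N*(-131 + N)
sqrt(k(175) + (-8825 - 1*(-23987))) = sqrt(175*(-131 + 175) + (-8825 - 1*(-23987))) = sqrt(175*44 + (-8825 + 23987)) = sqrt(7700 + 15162) = sqrt(22862)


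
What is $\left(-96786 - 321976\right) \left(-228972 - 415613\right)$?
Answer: $269927703770$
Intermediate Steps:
$\left(-96786 - 321976\right) \left(-228972 - 415613\right) = \left(-418762\right) \left(-644585\right) = 269927703770$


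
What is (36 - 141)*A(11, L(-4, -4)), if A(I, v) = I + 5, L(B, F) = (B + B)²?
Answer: -1680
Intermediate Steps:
L(B, F) = 4*B² (L(B, F) = (2*B)² = 4*B²)
A(I, v) = 5 + I
(36 - 141)*A(11, L(-4, -4)) = (36 - 141)*(5 + 11) = -105*16 = -1680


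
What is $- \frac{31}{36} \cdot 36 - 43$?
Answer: $-74$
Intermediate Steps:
$- \frac{31}{36} \cdot 36 - 43 = \left(-31\right) \frac{1}{36} \cdot 36 - 43 = \left(- \frac{31}{36}\right) 36 - 43 = -31 - 43 = -74$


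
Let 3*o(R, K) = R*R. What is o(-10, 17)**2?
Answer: 10000/9 ≈ 1111.1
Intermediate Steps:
o(R, K) = R**2/3 (o(R, K) = (R*R)/3 = R**2/3)
o(-10, 17)**2 = ((1/3)*(-10)**2)**2 = ((1/3)*100)**2 = (100/3)**2 = 10000/9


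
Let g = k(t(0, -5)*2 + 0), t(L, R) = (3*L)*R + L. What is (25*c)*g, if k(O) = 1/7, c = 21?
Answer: 75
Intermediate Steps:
t(L, R) = L + 3*L*R (t(L, R) = 3*L*R + L = L + 3*L*R)
k(O) = 1/7
g = 1/7 ≈ 0.14286
(25*c)*g = (25*21)*(1/7) = 525*(1/7) = 75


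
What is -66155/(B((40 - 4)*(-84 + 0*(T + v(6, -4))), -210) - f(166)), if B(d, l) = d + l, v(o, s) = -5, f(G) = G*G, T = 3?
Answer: 13231/6158 ≈ 2.1486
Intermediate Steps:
f(G) = G²
-66155/(B((40 - 4)*(-84 + 0*(T + v(6, -4))), -210) - f(166)) = -66155/(((40 - 4)*(-84 + 0*(3 - 5)) - 210) - 1*166²) = -66155/((36*(-84 + 0*(-2)) - 210) - 1*27556) = -66155/((36*(-84 + 0) - 210) - 27556) = -66155/((36*(-84) - 210) - 27556) = -66155/((-3024 - 210) - 27556) = -66155/(-3234 - 27556) = -66155/(-30790) = -66155*(-1/30790) = 13231/6158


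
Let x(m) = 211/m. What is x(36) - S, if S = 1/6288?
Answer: 110561/18864 ≈ 5.8610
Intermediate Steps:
S = 1/6288 ≈ 0.00015903
x(36) - S = 211/36 - 1*1/6288 = 211*(1/36) - 1/6288 = 211/36 - 1/6288 = 110561/18864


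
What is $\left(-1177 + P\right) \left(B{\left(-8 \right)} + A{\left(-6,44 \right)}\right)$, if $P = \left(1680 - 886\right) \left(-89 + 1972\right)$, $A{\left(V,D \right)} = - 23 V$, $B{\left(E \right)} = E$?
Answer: $194210250$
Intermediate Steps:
$P = 1495102$ ($P = 794 \cdot 1883 = 1495102$)
$\left(-1177 + P\right) \left(B{\left(-8 \right)} + A{\left(-6,44 \right)}\right) = \left(-1177 + 1495102\right) \left(-8 - -138\right) = 1493925 \left(-8 + 138\right) = 1493925 \cdot 130 = 194210250$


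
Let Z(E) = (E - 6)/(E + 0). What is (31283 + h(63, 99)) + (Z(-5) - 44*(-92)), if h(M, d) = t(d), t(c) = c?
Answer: 177161/5 ≈ 35432.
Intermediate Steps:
h(M, d) = d
Z(E) = (-6 + E)/E
(31283 + h(63, 99)) + (Z(-5) - 44*(-92)) = (31283 + 99) + ((-6 - 5)/(-5) - 44*(-92)) = 31382 + (-1/5*(-11) + 4048) = 31382 + (11/5 + 4048) = 31382 + 20251/5 = 177161/5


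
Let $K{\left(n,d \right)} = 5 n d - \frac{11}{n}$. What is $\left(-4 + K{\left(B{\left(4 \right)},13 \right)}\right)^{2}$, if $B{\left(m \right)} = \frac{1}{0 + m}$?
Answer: $\frac{16129}{16} \approx 1008.1$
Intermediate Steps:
$B{\left(m \right)} = \frac{1}{m}$
$K{\left(n,d \right)} = - \frac{11}{n} + 5 d n$ ($K{\left(n,d \right)} = 5 d n - \frac{11}{n} = - \frac{11}{n} + 5 d n$)
$\left(-4 + K{\left(B{\left(4 \right)},13 \right)}\right)^{2} = \left(-4 + \left(- \frac{11}{\frac{1}{4}} + 5 \cdot 13 \cdot \frac{1}{4}\right)\right)^{2} = \left(-4 + \left(- 11 \frac{1}{\frac{1}{4}} + 5 \cdot 13 \cdot \frac{1}{4}\right)\right)^{2} = \left(-4 + \left(\left(-11\right) 4 + \frac{65}{4}\right)\right)^{2} = \left(-4 + \left(-44 + \frac{65}{4}\right)\right)^{2} = \left(-4 - \frac{111}{4}\right)^{2} = \left(- \frac{127}{4}\right)^{2} = \frac{16129}{16}$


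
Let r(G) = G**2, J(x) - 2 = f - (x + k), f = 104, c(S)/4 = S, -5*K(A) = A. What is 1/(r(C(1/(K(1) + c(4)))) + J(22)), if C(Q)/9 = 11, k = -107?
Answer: 1/9992 ≈ 0.00010008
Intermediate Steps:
K(A) = -A/5
c(S) = 4*S
C(Q) = 99 (C(Q) = 9*11 = 99)
J(x) = 213 - x (J(x) = 2 + (104 - (x - 107)) = 2 + (104 - (-107 + x)) = 2 + (104 + (107 - x)) = 2 + (211 - x) = 213 - x)
1/(r(C(1/(K(1) + c(4)))) + J(22)) = 1/(99**2 + (213 - 1*22)) = 1/(9801 + (213 - 22)) = 1/(9801 + 191) = 1/9992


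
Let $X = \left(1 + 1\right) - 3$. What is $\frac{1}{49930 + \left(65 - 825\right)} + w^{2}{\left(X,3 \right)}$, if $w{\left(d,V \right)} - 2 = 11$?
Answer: $\frac{8309731}{49170} \approx 169.0$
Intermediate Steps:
$X = -1$ ($X = 2 - 3 = -1$)
$w{\left(d,V \right)} = 13$ ($w{\left(d,V \right)} = 2 + 11 = 13$)
$\frac{1}{49930 + \left(65 - 825\right)} + w^{2}{\left(X,3 \right)} = \frac{1}{49930 + \left(65 - 825\right)} + 13^{2} = \frac{1}{49930 + \left(65 - 825\right)} + 169 = \frac{1}{49930 - 760} + 169 = \frac{1}{49170} + 169 = \frac{8309731}{49170}$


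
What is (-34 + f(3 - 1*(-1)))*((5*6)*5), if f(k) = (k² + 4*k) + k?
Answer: 300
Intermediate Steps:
f(k) = k² + 5*k
(-34 + f(3 - 1*(-1)))*((5*6)*5) = (-34 + (3 - 1*(-1))*(5 + (3 - 1*(-1))))*((5*6)*5) = (-34 + (3 + 1)*(5 + (3 + 1)))*(30*5) = (-34 + 4*(5 + 4))*150 = (-34 + 4*9)*150 = (-34 + 36)*150 = 2*150 = 300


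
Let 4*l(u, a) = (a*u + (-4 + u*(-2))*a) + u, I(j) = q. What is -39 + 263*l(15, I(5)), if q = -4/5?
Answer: 38933/20 ≈ 1946.7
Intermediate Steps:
q = -⅘ (q = -4*⅕ = -⅘ ≈ -0.80000)
I(j) = -⅘
l(u, a) = u/4 + a*u/4 + a*(-4 - 2*u)/4 (l(u, a) = ((a*u + (-4 + u*(-2))*a) + u)/4 = ((a*u + (-4 - 2*u)*a) + u)/4 = ((a*u + a*(-4 - 2*u)) + u)/4 = (u + a*u + a*(-4 - 2*u))/4 = u/4 + a*u/4 + a*(-4 - 2*u)/4)
-39 + 263*l(15, I(5)) = -39 + 263*(-1*(-⅘) + (¼)*15 - ¼*(-⅘)*15) = -39 + 263*(⅘ + 15/4 + 3) = -39 + 263*(151/20) = -39 + 39713/20 = 38933/20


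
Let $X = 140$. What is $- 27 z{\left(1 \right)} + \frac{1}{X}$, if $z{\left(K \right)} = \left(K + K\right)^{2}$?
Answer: $- \frac{15119}{140} \approx -107.99$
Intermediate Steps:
$z{\left(K \right)} = 4 K^{2}$ ($z{\left(K \right)} = \left(2 K\right)^{2} = 4 K^{2}$)
$- 27 z{\left(1 \right)} + \frac{1}{X} = - 27 \cdot 4 \cdot 1^{2} + \frac{1}{140} = - 27 \cdot 4 \cdot 1 + \frac{1}{140} = \left(-27\right) 4 + \frac{1}{140} = -108 + \frac{1}{140} = - \frac{15119}{140}$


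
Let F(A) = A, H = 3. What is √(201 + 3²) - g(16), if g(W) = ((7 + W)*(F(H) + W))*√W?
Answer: -1748 + √210 ≈ -1733.5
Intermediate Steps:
g(W) = √W*(3 + W)*(7 + W) (g(W) = ((7 + W)*(3 + W))*√W = ((3 + W)*(7 + W))*√W = √W*(3 + W)*(7 + W))
√(201 + 3²) - g(16) = √(201 + 3²) - √16*(21 + 16² + 10*16) = √(201 + 9) - 4*(21 + 256 + 160) = √210 - 4*437 = √210 - 1*1748 = √210 - 1748 = -1748 + √210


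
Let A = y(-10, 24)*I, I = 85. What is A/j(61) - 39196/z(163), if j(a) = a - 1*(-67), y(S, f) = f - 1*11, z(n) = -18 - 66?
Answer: 1277477/2688 ≈ 475.25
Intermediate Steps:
z(n) = -84
y(S, f) = -11 + f (y(S, f) = f - 11 = -11 + f)
A = 1105 (A = (-11 + 24)*85 = 13*85 = 1105)
j(a) = 67 + a (j(a) = a + 67 = 67 + a)
A/j(61) - 39196/z(163) = 1105/(67 + 61) - 39196/(-84) = 1105/128 - 39196*(-1/84) = 1105*(1/128) + 9799/21 = 1105/128 + 9799/21 = 1277477/2688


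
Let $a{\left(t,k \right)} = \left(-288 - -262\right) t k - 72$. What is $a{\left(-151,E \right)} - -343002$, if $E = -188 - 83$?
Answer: $-721016$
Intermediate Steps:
$E = -271$
$a{\left(t,k \right)} = -72 - 26 k t$ ($a{\left(t,k \right)} = \left(-288 + 262\right) t k - 72 = - 26 t k - 72 = - 26 k t - 72 = -72 - 26 k t$)
$a{\left(-151,E \right)} - -343002 = \left(-72 - \left(-7046\right) \left(-151\right)\right) - -343002 = \left(-72 - 1063946\right) + 343002 = -1064018 + 343002 = -721016$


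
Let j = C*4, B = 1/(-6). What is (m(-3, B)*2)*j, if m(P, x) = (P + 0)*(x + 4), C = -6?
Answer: 552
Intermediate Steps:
B = -1/6 ≈ -0.16667
m(P, x) = P*(4 + x)
j = -24 (j = -6*4 = -24)
(m(-3, B)*2)*j = (-3*(4 - 1/6)*2)*(-24) = (-3*23/6*2)*(-24) = -23/2*2*(-24) = -23*(-24) = 552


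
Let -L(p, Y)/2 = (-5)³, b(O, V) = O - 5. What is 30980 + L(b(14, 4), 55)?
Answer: 31230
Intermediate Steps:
b(O, V) = -5 + O
L(p, Y) = 250 (L(p, Y) = -2*(-5)³ = -2*(-125) = 250)
30980 + L(b(14, 4), 55) = 30980 + 250 = 31230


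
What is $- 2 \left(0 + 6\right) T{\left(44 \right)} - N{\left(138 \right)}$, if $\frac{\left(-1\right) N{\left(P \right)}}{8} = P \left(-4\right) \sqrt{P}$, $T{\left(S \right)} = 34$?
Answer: $-408 - 4416 \sqrt{138} \approx -52284.0$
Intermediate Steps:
$N{\left(P \right)} = 32 P^{\frac{3}{2}}$ ($N{\left(P \right)} = - 8 P \left(-4\right) \sqrt{P} = - 8 - 4 P \sqrt{P} = - 8 \left(- 4 P^{\frac{3}{2}}\right) = 32 P^{\frac{3}{2}}$)
$- 2 \left(0 + 6\right) T{\left(44 \right)} - N{\left(138 \right)} = - 2 \left(0 + 6\right) 34 - 32 \cdot 138^{\frac{3}{2}} = \left(-2\right) 6 \cdot 34 - 32 \cdot 138 \sqrt{138} = \left(-12\right) 34 - 4416 \sqrt{138} = -408 - 4416 \sqrt{138}$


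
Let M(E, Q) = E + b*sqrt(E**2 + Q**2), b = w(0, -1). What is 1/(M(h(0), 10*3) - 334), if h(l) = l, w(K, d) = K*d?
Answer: -1/334 ≈ -0.0029940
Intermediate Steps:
b = 0 (b = 0*(-1) = 0)
M(E, Q) = E (M(E, Q) = E + 0*sqrt(E**2 + Q**2) = E + 0 = E)
1/(M(h(0), 10*3) - 334) = 1/(0 - 334) = 1/(-334) = -1/334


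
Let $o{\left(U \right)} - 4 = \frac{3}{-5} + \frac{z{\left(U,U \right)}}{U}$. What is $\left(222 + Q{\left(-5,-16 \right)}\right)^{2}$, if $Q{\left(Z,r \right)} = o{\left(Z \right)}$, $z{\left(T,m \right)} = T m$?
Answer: $\frac{1214404}{25} \approx 48576.0$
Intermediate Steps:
$o{\left(U \right)} = \frac{17}{5} + U$ ($o{\left(U \right)} = 4 + \left(\frac{3}{-5} + \frac{U U}{U}\right) = 4 + \left(3 \left(- \frac{1}{5}\right) + \frac{U^{2}}{U}\right) = 4 + \left(- \frac{3}{5} + U\right) = \frac{17}{5} + U$)
$Q{\left(Z,r \right)} = \frac{17}{5} + Z$
$\left(222 + Q{\left(-5,-16 \right)}\right)^{2} = \left(222 + \left(\frac{17}{5} - 5\right)\right)^{2} = \left(222 - \frac{8}{5}\right)^{2} = \left(\frac{1102}{5}\right)^{2} = \frac{1214404}{25}$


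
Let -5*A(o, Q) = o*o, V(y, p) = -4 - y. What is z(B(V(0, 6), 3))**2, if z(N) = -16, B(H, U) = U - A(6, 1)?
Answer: 256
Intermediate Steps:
A(o, Q) = -o**2/5 (A(o, Q) = -o*o/5 = -o**2/5)
B(H, U) = 36/5 + U (B(H, U) = U - (-1)*6**2/5 = U - (-1)*36/5 = U - 1*(-36/5) = U + 36/5 = 36/5 + U)
z(B(V(0, 6), 3))**2 = (-16)**2 = 256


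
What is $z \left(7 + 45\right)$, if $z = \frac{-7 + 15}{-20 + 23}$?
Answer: $\frac{416}{3} \approx 138.67$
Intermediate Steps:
$z = \frac{8}{3} \approx 2.6667$
$z \left(7 + 45\right) = \frac{8 \left(7 + 45\right)}{3} = \frac{8}{3} \cdot 52 = \frac{416}{3}$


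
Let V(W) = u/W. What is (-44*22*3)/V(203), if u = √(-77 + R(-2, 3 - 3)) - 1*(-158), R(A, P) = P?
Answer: -31047632/8347 + 196504*I*√77/8347 ≈ -3719.6 + 206.58*I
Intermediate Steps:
u = 158 + I*√77 (u = √(-77 + (3 - 3)) - 1*(-158) = √(-77 + 0) + 158 = √(-77) + 158 = I*√77 + 158 = 158 + I*√77 ≈ 158.0 + 8.775*I)
V(W) = (158 + I*√77)/W
(-44*22*3)/V(203) = (-44*22*3)/(((158 + I*√77)/203)) = (-968*3)/(((158 + I*√77)/203)) = -2904/(158/203 + I*√77/203)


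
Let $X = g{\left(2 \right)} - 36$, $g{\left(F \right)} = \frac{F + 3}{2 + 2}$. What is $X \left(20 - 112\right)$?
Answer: $3197$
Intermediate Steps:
$g{\left(F \right)} = \frac{3}{4} + \frac{F}{4}$ ($g{\left(F \right)} = \frac{3 + F}{4} = \left(3 + F\right) \frac{1}{4} = \frac{3}{4} + \frac{F}{4}$)
$X = - \frac{139}{4}$ ($X = \left(\frac{3}{4} + \frac{1}{4} \cdot 2\right) - 36 = \left(\frac{3}{4} + \frac{1}{2}\right) - 36 = \frac{5}{4} - 36 = - \frac{139}{4} \approx -34.75$)
$X \left(20 - 112\right) = - \frac{139 \left(20 - 112\right)}{4} = \left(- \frac{139}{4}\right) \left(-92\right) = 3197$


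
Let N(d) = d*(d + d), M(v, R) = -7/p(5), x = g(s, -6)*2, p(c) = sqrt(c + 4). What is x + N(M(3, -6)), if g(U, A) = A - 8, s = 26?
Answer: -154/9 ≈ -17.111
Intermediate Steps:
g(U, A) = -8 + A
p(c) = sqrt(4 + c)
x = -28 (x = (-8 - 6)*2 = -14*2 = -28)
M(v, R) = -7/3 (M(v, R) = -7/sqrt(4 + 5) = -7/(sqrt(9)) = -7/3)
N(d) = 2*d**2 (N(d) = d*(2*d) = 2*d**2)
x + N(M(3, -6)) = -28 + 2*(-7/3)**2 = -28 + 2*(49/9) = -28 + 98/9 = -154/9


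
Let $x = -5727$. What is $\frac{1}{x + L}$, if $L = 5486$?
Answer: $- \frac{1}{241} \approx -0.0041494$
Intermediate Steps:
$\frac{1}{x + L} = \frac{1}{-5727 + 5486} = \frac{1}{-241} = - \frac{1}{241}$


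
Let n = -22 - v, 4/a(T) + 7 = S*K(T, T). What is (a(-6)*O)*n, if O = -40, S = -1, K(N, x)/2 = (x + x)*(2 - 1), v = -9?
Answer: 2080/17 ≈ 122.35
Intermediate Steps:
K(N, x) = 4*x (K(N, x) = 2*((x + x)*(2 - 1)) = 2*((2*x)*1) = 2*(2*x) = 4*x)
a(T) = 4/(-7 - 4*T)
n = -13 (n = -22 - 1*(-9) = -22 + 9 = -13)
(a(-6)*O)*n = (-4/(7 + 4*(-6))*(-40))*(-13) = (-4/(7 - 24)*(-40))*(-13) = (-4/(-17)*(-40))*(-13) = (-4*(-1/17)*(-40))*(-13) = ((4/17)*(-40))*(-13) = -160/17*(-13) = 2080/17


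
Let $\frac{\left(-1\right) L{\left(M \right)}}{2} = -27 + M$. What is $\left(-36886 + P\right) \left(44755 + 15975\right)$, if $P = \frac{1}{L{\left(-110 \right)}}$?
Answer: $- \frac{306891858495}{137} \approx -2.2401 \cdot 10^{9}$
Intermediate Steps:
$L{\left(M \right)} = 54 - 2 M$ ($L{\left(M \right)} = - 2 \left(-27 + M\right) = 54 - 2 M$)
$P = \frac{1}{274}$ ($P = \frac{1}{54 - -220} = \frac{1}{54 + 220} = \frac{1}{274} \approx 0.0036496$)
$\left(-36886 + P\right) \left(44755 + 15975\right) = \left(-36886 + \frac{1}{274}\right) \left(44755 + 15975\right) = \left(- \frac{10106763}{274}\right) 60730 = - \frac{306891858495}{137}$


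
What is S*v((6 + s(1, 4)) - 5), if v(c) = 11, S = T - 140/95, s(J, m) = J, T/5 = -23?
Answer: -24343/19 ≈ -1281.2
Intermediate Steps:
T = -115 (T = 5*(-23) = -115)
S = -2213/19 (S = -115 - 140/95 = -115 - 140*1/95 = -115 - 28/19 = -2213/19 ≈ -116.47)
S*v((6 + s(1, 4)) - 5) = -2213/19*11 = -24343/19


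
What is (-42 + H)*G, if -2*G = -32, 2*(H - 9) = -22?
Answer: -704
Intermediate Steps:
H = -2 (H = 9 + (½)*(-22) = 9 - 11 = -2)
G = 16 (G = -½*(-32) = 16)
(-42 + H)*G = (-42 - 2)*16 = -44*16 = -704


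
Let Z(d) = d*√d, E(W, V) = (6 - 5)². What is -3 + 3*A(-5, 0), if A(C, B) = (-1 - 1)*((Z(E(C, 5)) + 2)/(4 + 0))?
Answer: -15/2 ≈ -7.5000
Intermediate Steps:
E(W, V) = 1 (E(W, V) = 1² = 1)
Z(d) = d^(3/2)
A(C, B) = -3/2 (A(C, B) = (-1 - 1)*((1^(3/2) + 2)/(4 + 0)) = -2*(1 + 2)/4 = -6/4 = -2*¾ = -3/2)
-3 + 3*A(-5, 0) = -3 + 3*(-3/2) = -3 - 9/2 = -15/2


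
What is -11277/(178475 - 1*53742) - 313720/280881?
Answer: -58666757/48592413 ≈ -1.2073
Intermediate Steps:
-11277/(178475 - 1*53742) - 313720/280881 = -11277/(178475 - 53742) - 313720*1/280881 = -11277/124733 - 313720/280881 = -11277*1/124733 - 313720/280881 = -1611/17819 - 313720/280881 = -58666757/48592413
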